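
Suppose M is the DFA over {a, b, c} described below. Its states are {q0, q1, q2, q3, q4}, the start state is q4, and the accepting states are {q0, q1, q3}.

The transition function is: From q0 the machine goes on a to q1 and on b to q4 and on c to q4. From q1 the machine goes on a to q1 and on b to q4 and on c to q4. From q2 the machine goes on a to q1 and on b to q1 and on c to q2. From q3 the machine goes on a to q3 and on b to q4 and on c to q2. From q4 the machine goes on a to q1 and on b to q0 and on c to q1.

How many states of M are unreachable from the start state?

Starting at q4 and following transitions, the reachable set is {q0, q1, q4}. That leaves q2, q3 unreachable — 2 in total.

2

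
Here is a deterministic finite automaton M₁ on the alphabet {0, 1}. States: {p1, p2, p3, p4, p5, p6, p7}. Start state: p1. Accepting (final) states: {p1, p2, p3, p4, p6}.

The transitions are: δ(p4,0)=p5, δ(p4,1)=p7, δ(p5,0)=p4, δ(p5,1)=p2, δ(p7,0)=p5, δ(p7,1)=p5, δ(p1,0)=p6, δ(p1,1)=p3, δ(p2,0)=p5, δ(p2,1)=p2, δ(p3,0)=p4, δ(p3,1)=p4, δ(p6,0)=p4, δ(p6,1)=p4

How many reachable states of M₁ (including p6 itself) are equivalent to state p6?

All states are reachable from the start state.
Initial partition by acceptance: {p1,p2,p3,p4,p6} | {p5,p7}.
On input 0, block {p1,p2,p3,p4,p6} splits into {p1,p3,p6} and {p2,p4}.
On input 0, block {p1,p3,p6} splits into {p3,p6} and {p1}.
Refine {p5,p7} on symbol 0: members go to different blocks, giving {p5} and {p7}.
On input 1, block {p2,p4} splits into {p2} and {p4}.
No further refinement is possible. Final partition (6 blocks): {p3,p6} | {p5} | {p2} | {p1} | {p7} | {p4}.
The equivalence class containing p6 is {p3,p6}, of size 2.

2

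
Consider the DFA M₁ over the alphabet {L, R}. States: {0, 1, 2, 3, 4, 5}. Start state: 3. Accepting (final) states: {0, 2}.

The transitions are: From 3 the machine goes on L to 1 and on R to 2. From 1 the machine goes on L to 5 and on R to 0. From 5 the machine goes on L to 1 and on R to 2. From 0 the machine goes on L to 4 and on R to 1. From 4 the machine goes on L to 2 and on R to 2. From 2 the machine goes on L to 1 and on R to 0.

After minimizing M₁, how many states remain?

P0 = {0,2} | {1,3,4,5}.
On input R, block {0,2} splits into {0} and {2}.
Refine {1,3,4,5} on symbol L: members go to different blocks, giving {1,3,5} and {4}.
On input R, block {1,3,5} splits into {3,5} and {1}.
The partition is now stable with 5 blocks: {0} | {3,5} | {2} | {4} | {1}.

5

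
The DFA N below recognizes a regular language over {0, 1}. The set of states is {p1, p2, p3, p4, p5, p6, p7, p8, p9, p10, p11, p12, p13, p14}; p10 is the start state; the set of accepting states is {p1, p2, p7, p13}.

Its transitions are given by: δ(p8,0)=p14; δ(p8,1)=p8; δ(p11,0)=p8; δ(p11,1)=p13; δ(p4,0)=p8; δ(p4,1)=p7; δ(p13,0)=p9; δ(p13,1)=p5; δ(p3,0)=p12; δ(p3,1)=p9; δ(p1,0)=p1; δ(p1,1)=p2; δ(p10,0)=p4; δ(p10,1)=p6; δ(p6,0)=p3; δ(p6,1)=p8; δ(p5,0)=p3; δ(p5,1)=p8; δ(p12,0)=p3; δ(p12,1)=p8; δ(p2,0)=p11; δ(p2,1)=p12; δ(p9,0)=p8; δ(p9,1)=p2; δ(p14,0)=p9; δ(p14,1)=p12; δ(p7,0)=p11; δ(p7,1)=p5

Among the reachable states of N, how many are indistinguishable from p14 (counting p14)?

First remove the unreachable states {p1}; 13 states remain.
Initial partition by acceptance: {p2,p7,p13} | {p3,p4,p5,p6,p8,p9,p10,p11,p12,p14}.
Split {p3,p4,p5,p6,p8,p9,p10,p11,p12,p14} by δ(·,1) → {p3,p5,p6,p8,p10,p12,p14} and {p4,p9,p11}.
Split {p3,p5,p6,p8,p10,p12,p14} by δ(·,0) → {p3,p5,p6,p8,p12} and {p10,p14}.
Refine {p3,p5,p6,p8,p12} on symbol 0: members go to different blocks, giving {p3,p5,p6,p12} and {p8}.
Split {p3,p5,p6,p12} by δ(·,1) → {p5,p6,p12} and {p3}.
No further refinement is possible. Final partition (6 blocks): {p2,p7,p13} | {p5,p6,p12} | {p4,p9,p11} | {p10,p14} | {p8} | {p3}.
State p14 belongs to the block {p10,p14}, which has 2 states.

2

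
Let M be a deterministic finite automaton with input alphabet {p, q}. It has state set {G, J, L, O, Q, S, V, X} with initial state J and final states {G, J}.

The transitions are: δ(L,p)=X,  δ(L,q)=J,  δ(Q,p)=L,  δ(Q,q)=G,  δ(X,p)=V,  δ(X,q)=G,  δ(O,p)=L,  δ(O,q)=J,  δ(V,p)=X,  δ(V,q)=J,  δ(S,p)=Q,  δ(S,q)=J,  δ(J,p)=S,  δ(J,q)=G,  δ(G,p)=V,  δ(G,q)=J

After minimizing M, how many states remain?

2

States {O} cannot be reached from the start state, so discard them.
Initial partition by acceptance: {G,J} | {L,Q,S,V,X}.
Stable partition: {G,J} | {L,Q,S,V,X} — 2 equivalence classes.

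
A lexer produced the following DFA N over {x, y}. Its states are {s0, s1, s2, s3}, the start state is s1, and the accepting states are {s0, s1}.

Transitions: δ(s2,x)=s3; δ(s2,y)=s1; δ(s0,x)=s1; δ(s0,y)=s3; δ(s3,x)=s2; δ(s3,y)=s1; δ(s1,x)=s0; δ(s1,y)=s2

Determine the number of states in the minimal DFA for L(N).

Every state is reachable, so we keep all 4.
P0 = {s0,s1} | {s2,s3}.
No further refinement is possible. Final partition (2 blocks): {s0,s1} | {s2,s3}.

2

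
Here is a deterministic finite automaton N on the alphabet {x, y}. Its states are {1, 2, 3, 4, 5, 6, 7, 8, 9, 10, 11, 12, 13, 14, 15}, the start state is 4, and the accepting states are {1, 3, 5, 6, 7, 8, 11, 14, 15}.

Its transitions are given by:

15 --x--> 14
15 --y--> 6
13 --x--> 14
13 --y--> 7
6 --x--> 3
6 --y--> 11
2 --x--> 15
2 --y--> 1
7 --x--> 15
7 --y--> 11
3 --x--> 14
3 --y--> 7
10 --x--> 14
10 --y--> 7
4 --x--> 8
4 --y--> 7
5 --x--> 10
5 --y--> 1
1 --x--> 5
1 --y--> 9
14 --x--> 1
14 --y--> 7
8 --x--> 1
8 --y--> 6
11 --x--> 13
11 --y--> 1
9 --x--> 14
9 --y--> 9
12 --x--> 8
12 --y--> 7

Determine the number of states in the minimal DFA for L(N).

Reachable states from the start: {1,3,4,5,6,7,8,9,10,11,13,14,15}. Unreachable: {2,12} — drop them.
P0 = {1,3,5,6,7,8,11,14,15} | {4,9,10,13}.
On input x, block {1,3,5,6,7,8,11,14,15} splits into {1,3,6,7,8,14,15} and {5,11}.
Split {1,3,6,7,8,14,15} by δ(·,x) → {3,6,7,8,14,15} and {1}.
On input x, block {3,6,7,8,14,15} splits into {3,6,7,15} and {8,14}.
On input x, block {3,6,7,15} splits into {3,15} and {6,7}.
Split {4,9,10,13} by δ(·,y) → {4,10,13} and {9}.
Stable partition: {3,15} | {4,10,13} | {5,11} | {1} | {8,14} | {6,7} | {9} — 7 equivalence classes.

7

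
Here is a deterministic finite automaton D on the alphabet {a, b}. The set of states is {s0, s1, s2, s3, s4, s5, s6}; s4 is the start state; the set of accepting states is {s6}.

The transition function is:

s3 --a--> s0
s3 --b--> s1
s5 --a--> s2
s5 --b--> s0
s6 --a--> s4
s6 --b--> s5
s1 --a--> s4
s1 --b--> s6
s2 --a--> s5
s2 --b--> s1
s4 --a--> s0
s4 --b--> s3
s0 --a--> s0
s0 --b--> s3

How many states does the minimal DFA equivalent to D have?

6

P0 = {s6} | {s0,s1,s2,s3,s4,s5}.
On input b, block {s0,s1,s2,s3,s4,s5} splits into {s0,s2,s3,s4,s5} and {s1}.
Split {s0,s2,s3,s4,s5} by δ(·,b) → {s0,s4,s5} and {s2,s3}.
Split {s0,s4,s5} by δ(·,a) → {s0,s4} and {s5}.
On input a, block {s2,s3} splits into {s2} and {s3}.
The partition is now stable with 6 blocks: {s6} | {s0,s4} | {s1} | {s2} | {s5} | {s3}.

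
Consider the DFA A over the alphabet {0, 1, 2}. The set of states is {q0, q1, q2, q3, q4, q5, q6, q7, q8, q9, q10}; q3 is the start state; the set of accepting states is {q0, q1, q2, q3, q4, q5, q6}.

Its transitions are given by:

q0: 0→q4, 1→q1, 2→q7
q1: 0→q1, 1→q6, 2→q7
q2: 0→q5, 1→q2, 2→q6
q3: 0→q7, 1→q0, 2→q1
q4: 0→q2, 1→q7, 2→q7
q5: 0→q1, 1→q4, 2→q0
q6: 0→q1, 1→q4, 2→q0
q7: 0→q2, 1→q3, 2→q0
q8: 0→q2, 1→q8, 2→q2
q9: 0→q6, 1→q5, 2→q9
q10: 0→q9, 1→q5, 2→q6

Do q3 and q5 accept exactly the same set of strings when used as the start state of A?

No

States {q8,q9,q10} cannot be reached from the start state, so discard them.
Initial partition by acceptance: {q0,q1,q2,q3,q4,q5,q6} | {q7}.
On input 0, block {q0,q1,q2,q3,q4,q5,q6} splits into {q0,q1,q2,q4,q5,q6} and {q3}.
Split {q0,q1,q2,q4,q5,q6} by δ(·,1) → {q0,q1,q2,q5,q6} and {q4}.
Refine {q0,q1,q2,q5,q6} on symbol 0: members go to different blocks, giving {q1,q2,q5,q6} and {q0}.
Split {q1,q2,q5,q6} by δ(·,1) → {q1,q2} and {q5,q6}.
Refine {q1,q2} on symbol 0: members go to different blocks, giving {q1} and {q2}.
No further refinement is possible. Final partition (7 blocks): {q1} | {q7} | {q3} | {q4} | {q0} | {q5,q6} | {q2}.
q3 and q5 end up in different blocks, so they are distinguishable. For instance, the string '0' is accepted from only q5.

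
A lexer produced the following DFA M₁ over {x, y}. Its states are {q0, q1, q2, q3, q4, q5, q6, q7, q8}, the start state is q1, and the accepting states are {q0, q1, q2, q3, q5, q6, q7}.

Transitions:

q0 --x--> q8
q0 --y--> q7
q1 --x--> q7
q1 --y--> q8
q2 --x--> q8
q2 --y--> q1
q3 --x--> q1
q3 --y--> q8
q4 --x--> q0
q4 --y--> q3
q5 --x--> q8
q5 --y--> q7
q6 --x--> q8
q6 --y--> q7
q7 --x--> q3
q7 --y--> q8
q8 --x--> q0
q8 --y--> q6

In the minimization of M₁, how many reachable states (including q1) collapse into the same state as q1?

Reachable states from the start: {q0,q1,q3,q6,q7,q8}. Unreachable: {q2,q4,q5} — drop them.
Initial partition by acceptance: {q0,q1,q3,q6,q7} | {q8}.
On input x, block {q0,q1,q3,q6,q7} splits into {q1,q3,q7} and {q0,q6}.
Stable partition: {q1,q3,q7} | {q8} | {q0,q6} — 3 equivalence classes.
The equivalence class containing q1 is {q1,q3,q7}, of size 3.

3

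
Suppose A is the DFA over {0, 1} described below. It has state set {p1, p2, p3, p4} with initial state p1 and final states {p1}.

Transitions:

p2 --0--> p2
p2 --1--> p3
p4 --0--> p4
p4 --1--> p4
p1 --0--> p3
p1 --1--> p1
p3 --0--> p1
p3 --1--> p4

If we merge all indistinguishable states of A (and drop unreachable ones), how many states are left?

Reachable states from the start: {p1,p3,p4}. Unreachable: {p2} — drop them.
P0 = {p1} | {p3,p4}.
Split {p3,p4} by δ(·,0) → {p3} and {p4}.
No further refinement is possible. Final partition (3 blocks): {p1} | {p3} | {p4}.

3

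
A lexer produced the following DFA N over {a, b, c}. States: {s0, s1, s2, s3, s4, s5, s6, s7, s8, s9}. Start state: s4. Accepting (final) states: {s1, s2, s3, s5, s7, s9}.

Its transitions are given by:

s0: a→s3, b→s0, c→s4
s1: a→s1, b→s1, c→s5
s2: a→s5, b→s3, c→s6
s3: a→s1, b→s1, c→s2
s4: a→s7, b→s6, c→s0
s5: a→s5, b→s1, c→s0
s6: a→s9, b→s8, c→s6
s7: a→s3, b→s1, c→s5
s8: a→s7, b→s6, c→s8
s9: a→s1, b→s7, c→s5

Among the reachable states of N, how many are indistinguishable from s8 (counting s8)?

Every state is reachable, so we keep all 10.
Start with accepting vs non-accepting: {s1,s2,s3,s5,s7,s9} | {s0,s4,s6,s8}.
Split {s1,s2,s3,s5,s7,s9} by δ(·,c) → {s1,s3,s7,s9} and {s2,s5}.
No further refinement is possible. Final partition (3 blocks): {s1,s3,s7,s9} | {s0,s4,s6,s8} | {s2,s5}.
State s8 belongs to the block {s0,s4,s6,s8}, which has 4 states.

4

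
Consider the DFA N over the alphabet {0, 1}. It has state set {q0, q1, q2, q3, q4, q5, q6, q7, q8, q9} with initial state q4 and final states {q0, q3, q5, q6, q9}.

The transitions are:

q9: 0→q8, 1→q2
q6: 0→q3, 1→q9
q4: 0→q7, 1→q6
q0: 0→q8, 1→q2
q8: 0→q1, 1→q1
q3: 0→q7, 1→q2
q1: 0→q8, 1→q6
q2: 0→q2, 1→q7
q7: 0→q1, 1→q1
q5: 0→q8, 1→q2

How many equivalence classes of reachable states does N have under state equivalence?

Reachable states from the start: {q1,q2,q3,q4,q6,q7,q8,q9}. Unreachable: {q0,q5} — drop them.
Start with accepting vs non-accepting: {q3,q6,q9} | {q1,q2,q4,q7,q8}.
Split {q3,q6,q9} by δ(·,0) → {q3,q9} and {q6}.
Refine {q1,q2,q4,q7,q8} on symbol 1: members go to different blocks, giving {q2,q7,q8} and {q1,q4}.
On input 0, block {q2,q7,q8} splits into {q7,q8} and {q2}.
The partition is now stable with 5 blocks: {q3,q9} | {q7,q8} | {q6} | {q1,q4} | {q2}.

5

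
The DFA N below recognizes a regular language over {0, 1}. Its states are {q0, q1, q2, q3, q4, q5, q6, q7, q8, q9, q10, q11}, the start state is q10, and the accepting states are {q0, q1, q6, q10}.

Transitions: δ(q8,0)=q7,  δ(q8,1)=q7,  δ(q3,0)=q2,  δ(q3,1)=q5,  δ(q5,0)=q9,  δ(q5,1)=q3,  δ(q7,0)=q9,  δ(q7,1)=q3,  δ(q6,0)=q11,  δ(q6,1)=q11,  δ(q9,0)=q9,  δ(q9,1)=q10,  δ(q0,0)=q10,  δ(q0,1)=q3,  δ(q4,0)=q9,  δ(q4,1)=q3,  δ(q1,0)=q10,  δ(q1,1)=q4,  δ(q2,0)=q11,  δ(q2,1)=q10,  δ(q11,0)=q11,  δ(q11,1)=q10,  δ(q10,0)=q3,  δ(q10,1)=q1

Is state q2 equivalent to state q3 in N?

Reachable states from the start: {q1,q2,q3,q4,q5,q9,q10,q11}. Unreachable: {q0,q6,q7,q8} — drop them.
P0 = {q1,q10} | {q2,q3,q4,q5,q9,q11}.
Split {q1,q10} by δ(·,0) → {q1} and {q10}.
On input 1, block {q2,q3,q4,q5,q9,q11} splits into {q2,q9,q11} and {q3,q4,q5}.
The partition is now stable with 4 blocks: {q1} | {q2,q9,q11} | {q10} | {q3,q4,q5}.
q2 and q3 end up in different blocks, so they are distinguishable. For instance, the string '1' is accepted from only q2.

No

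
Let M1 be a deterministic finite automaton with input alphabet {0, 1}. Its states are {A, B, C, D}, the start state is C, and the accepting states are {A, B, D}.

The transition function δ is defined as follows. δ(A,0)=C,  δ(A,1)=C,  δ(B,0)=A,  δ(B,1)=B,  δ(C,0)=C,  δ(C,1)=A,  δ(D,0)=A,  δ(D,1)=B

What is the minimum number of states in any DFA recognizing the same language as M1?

First remove the unreachable states {B,D}; 2 states remain.
P0 = {A} | {C}.
Stable partition: {A} | {C} — 2 equivalence classes.

2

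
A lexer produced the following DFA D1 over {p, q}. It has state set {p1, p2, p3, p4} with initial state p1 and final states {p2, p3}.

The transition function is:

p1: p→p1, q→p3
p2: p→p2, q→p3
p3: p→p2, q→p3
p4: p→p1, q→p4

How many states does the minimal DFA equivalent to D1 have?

States {p4} cannot be reached from the start state, so discard them.
Initial partition by acceptance: {p2,p3} | {p1}.
No further refinement is possible. Final partition (2 blocks): {p2,p3} | {p1}.

2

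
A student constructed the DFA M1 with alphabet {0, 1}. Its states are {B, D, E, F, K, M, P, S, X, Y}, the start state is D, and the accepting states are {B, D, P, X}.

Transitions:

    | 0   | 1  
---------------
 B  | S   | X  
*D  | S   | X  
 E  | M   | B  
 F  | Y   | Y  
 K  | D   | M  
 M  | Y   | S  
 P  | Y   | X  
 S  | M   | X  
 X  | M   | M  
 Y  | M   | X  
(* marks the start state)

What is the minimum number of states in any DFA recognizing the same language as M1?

4

First remove the unreachable states {B,E,F,K,P}; 5 states remain.
Initial partition by acceptance: {D,X} | {M,S,Y}.
Split {D,X} by δ(·,1) → {D} and {X}.
Refine {M,S,Y} on symbol 1: members go to different blocks, giving {S,Y} and {M}.
Stable partition: {D} | {S,Y} | {X} | {M} — 4 equivalence classes.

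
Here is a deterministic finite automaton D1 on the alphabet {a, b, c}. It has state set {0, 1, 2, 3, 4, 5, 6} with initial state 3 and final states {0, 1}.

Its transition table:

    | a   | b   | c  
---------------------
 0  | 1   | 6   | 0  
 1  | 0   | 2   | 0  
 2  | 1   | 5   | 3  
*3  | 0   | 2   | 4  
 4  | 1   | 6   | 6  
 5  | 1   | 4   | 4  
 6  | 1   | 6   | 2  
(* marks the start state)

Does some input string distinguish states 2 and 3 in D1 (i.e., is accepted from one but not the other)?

Every state is reachable, so we keep all 7.
Start with accepting vs non-accepting: {0,1} | {2,3,4,5,6}.
No further refinement is possible. Final partition (2 blocks): {0,1} | {2,3,4,5,6}.
2 and 3 lie in the same block of the stable partition, so they are equivalent — no string distinguishes them.

No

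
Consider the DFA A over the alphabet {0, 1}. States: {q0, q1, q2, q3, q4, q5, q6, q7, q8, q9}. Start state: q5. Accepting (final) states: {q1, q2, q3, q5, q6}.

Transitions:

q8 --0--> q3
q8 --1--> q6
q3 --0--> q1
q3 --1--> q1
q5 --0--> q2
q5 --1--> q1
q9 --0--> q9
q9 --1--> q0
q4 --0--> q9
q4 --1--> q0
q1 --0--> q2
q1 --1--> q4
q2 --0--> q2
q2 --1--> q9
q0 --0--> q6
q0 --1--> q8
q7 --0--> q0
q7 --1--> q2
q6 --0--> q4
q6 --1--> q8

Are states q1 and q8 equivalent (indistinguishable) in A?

States {q7} cannot be reached from the start state, so discard them.
P0 = {q1,q2,q3,q5,q6} | {q0,q4,q8,q9}.
Refine {q1,q2,q3,q5,q6} on symbol 0: members go to different blocks, giving {q1,q2,q3,q5} and {q6}.
Split {q1,q2,q3,q5} by δ(·,1) → {q1,q2} and {q3,q5}.
Refine {q0,q4,q8,q9} on symbol 0: members go to different blocks, giving {q4,q9} and {q0} and {q8}.
No further refinement is possible. Final partition (6 blocks): {q1,q2} | {q4,q9} | {q6} | {q3,q5} | {q0} | {q8}.
q1 and q8 end up in different blocks, so they are distinguishable. For instance, the string 'ε' is accepted from only q1.

No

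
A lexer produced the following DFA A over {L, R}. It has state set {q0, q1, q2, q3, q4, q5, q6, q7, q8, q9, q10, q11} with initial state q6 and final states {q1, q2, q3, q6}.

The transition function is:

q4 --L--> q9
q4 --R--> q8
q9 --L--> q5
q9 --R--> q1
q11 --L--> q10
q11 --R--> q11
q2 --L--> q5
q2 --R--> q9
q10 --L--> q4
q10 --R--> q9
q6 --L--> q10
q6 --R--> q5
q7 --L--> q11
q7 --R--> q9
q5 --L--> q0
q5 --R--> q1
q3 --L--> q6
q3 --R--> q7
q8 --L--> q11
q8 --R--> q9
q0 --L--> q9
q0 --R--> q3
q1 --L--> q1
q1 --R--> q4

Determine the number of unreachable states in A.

1

BFS from q6 reaches {q0, q1, q3, q4, q5, q6, q7, q8, q9, q10, q11}; the 1 state(s) q2 are never visited.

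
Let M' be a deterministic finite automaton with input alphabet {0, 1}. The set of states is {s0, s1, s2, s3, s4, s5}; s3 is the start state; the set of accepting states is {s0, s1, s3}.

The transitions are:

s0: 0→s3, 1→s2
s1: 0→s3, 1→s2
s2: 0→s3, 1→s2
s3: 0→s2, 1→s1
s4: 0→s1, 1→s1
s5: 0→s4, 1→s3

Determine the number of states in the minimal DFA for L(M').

3

Reachable states from the start: {s1,s2,s3}. Unreachable: {s0,s4,s5} — drop them.
Initial partition by acceptance: {s1,s3} | {s2}.
On input 0, block {s1,s3} splits into {s1} and {s3}.
Stable partition: {s1} | {s2} | {s3} — 3 equivalence classes.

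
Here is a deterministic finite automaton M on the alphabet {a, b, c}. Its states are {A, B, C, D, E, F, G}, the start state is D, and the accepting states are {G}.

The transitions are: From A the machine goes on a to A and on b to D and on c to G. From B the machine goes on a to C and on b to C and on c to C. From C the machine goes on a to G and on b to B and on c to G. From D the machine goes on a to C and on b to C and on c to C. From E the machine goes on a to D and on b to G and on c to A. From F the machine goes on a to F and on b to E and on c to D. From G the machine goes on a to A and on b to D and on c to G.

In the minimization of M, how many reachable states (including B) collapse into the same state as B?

States {E,F} cannot be reached from the start state, so discard them.
P0 = {G} | {A,B,C,D}.
On input a, block {A,B,C,D} splits into {A,B,D} and {C}.
Split {A,B,D} by δ(·,a) → {B,D} and {A}.
The partition is now stable with 4 blocks: {G} | {B,D} | {C} | {A}.
The equivalence class containing B is {B,D}, of size 2.

2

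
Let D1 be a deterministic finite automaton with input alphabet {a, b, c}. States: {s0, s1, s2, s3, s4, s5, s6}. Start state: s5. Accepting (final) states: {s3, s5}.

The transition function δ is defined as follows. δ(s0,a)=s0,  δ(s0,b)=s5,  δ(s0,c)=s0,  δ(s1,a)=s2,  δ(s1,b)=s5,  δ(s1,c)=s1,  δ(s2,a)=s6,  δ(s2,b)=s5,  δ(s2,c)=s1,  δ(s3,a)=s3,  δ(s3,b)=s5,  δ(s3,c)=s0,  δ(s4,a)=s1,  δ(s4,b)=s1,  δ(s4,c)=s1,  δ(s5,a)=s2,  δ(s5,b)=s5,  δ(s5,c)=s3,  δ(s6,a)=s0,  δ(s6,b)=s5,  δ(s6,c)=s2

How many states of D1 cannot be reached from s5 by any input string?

1

BFS from s5 reaches {s0, s1, s2, s3, s5, s6}; the 1 state(s) s4 are never visited.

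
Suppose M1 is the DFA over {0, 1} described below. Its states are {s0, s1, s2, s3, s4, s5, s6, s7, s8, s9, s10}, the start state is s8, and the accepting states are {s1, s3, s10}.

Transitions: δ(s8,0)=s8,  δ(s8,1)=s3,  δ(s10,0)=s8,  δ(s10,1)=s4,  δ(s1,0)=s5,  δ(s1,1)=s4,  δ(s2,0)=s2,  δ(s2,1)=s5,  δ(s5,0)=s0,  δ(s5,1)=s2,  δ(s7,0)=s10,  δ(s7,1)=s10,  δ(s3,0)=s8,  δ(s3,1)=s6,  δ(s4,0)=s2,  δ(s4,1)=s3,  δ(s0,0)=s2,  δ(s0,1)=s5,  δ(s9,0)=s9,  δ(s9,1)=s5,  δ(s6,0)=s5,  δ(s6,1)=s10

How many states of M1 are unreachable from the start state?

3

Starting at s8 and following transitions, the reachable set is {s0, s2, s3, s4, s5, s6, s8, s10}. That leaves s1, s7, s9 unreachable — 3 in total.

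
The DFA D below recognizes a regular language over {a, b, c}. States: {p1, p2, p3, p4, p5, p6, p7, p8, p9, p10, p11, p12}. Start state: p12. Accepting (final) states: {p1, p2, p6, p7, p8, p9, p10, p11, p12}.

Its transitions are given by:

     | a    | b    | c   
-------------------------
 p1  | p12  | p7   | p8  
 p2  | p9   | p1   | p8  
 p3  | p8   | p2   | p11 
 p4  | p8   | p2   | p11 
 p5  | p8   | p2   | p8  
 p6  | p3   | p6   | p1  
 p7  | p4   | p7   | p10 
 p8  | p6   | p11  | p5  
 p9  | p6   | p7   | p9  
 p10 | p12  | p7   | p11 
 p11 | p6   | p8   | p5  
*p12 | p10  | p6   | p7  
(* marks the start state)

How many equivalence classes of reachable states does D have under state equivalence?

7

All states are reachable from the start state.
P0 = {p1,p2,p6,p7,p8,p9,p10,p11,p12} | {p3,p4,p5}.
On input a, block {p1,p2,p6,p7,p8,p9,p10,p11,p12} splits into {p1,p2,p8,p9,p10,p11,p12} and {p6,p7}.
Split {p1,p2,p8,p9,p10,p11,p12} by δ(·,a) → {p1,p2,p10,p12} and {p8,p9,p11}.
Refine {p1,p2,p10,p12} on symbol a: members go to different blocks, giving {p1,p10,p12} and {p2}.
Split {p1,p10,p12} by δ(·,c) → {p1,p10} and {p12}.
On input b, block {p8,p9,p11} splits into {p8,p11} and {p9}.
Stable partition: {p1,p10} | {p3,p4,p5} | {p6,p7} | {p8,p11} | {p2} | {p12} | {p9} — 7 equivalence classes.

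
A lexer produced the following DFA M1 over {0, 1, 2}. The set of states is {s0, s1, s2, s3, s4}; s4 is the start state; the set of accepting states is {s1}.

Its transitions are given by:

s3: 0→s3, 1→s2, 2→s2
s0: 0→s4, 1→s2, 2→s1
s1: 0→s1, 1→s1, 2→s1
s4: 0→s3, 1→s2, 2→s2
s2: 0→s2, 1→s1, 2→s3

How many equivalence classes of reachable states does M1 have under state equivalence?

First remove the unreachable states {s0}; 4 states remain.
Initial partition by acceptance: {s1} | {s2,s3,s4}.
Split {s2,s3,s4} by δ(·,1) → {s3,s4} and {s2}.
Stable partition: {s1} | {s3,s4} | {s2} — 3 equivalence classes.

3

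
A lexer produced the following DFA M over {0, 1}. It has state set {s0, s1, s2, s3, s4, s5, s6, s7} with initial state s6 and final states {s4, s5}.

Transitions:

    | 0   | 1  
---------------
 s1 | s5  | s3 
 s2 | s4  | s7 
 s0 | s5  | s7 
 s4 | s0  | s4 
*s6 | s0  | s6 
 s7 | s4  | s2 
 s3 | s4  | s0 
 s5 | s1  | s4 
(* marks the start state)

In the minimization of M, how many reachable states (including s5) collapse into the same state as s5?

Every state is reachable, so we keep all 8.
Start with accepting vs non-accepting: {s4,s5} | {s0,s1,s2,s3,s6,s7}.
Refine {s0,s1,s2,s3,s6,s7} on symbol 0: members go to different blocks, giving {s0,s1,s2,s3,s7} and {s6}.
No further refinement is possible. Final partition (3 blocks): {s4,s5} | {s0,s1,s2,s3,s7} | {s6}.
State s5 belongs to the block {s4,s5}, which has 2 states.

2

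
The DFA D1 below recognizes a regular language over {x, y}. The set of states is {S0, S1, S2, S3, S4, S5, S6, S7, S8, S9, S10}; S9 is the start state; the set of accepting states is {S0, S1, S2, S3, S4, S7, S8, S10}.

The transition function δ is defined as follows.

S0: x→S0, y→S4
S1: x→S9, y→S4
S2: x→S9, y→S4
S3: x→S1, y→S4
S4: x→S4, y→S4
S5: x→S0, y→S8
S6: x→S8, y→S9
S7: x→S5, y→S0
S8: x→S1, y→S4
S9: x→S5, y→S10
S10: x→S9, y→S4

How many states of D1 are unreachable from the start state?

BFS from S9 reaches {S0, S1, S4, S5, S8, S9, S10}; the 4 state(s) S2, S3, S6, S7 are never visited.

4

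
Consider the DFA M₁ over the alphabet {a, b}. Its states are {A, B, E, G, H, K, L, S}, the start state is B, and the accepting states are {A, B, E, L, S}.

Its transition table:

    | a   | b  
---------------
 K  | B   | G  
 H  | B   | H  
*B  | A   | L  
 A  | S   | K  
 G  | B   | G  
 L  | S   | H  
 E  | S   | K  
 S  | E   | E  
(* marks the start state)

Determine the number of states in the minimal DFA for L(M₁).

All states are reachable from the start state.
P0 = {A,B,E,L,S} | {G,H,K}.
Refine {A,B,E,L,S} on symbol b: members go to different blocks, giving {A,E,L} and {B,S}.
The partition is now stable with 3 blocks: {A,E,L} | {G,H,K} | {B,S}.

3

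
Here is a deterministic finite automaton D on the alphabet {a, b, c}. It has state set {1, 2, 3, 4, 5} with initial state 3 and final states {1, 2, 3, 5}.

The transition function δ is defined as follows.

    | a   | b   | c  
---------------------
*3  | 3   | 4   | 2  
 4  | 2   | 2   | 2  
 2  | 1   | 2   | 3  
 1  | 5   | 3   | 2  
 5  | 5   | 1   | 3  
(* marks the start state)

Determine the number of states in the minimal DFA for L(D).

5

All states are reachable from the start state.
P0 = {1,2,3,5} | {4}.
Refine {1,2,3,5} on symbol b: members go to different blocks, giving {1,2,5} and {3}.
Refine {1,2,5} on symbol b: members go to different blocks, giving {2,5} and {1}.
Refine {2,5} on symbol a: members go to different blocks, giving {2} and {5}.
No further refinement is possible. Final partition (5 blocks): {2} | {4} | {3} | {1} | {5}.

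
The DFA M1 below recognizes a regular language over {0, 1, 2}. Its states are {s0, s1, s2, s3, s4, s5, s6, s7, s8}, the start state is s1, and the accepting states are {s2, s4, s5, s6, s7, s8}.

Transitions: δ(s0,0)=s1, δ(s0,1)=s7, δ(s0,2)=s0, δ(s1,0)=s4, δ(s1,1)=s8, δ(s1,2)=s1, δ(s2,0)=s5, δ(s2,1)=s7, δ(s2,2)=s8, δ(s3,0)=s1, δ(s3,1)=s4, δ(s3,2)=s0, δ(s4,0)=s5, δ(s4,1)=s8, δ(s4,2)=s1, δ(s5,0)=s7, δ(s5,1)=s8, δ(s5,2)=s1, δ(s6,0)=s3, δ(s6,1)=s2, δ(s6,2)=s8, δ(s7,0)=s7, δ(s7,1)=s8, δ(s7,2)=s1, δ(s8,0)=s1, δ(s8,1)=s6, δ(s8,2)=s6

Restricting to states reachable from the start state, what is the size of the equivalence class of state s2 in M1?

Start with accepting vs non-accepting: {s2,s4,s5,s6,s7,s8} | {s0,s1,s3}.
On input 0, block {s2,s4,s5,s6,s7,s8} splits into {s2,s4,s5,s7} and {s6,s8}.
Refine {s2,s4,s5,s7} on symbol 1: members go to different blocks, giving {s4,s5,s7} and {s2}.
On input 0, block {s0,s1,s3} splits into {s0,s3} and {s1}.
On input 0, block {s6,s8} splits into {s6} and {s8}.
The partition is now stable with 6 blocks: {s4,s5,s7} | {s0,s3} | {s6} | {s2} | {s1} | {s8}.
The equivalence class containing s2 is {s2}, of size 1.

1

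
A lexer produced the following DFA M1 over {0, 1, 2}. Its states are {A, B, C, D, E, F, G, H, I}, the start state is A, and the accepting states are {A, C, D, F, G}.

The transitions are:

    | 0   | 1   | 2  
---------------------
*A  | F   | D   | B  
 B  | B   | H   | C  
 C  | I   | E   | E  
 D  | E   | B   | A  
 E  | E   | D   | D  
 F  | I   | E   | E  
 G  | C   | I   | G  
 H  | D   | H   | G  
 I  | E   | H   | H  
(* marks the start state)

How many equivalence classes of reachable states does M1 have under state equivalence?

8

All states are reachable from the start state.
P0 = {A,C,D,F,G} | {B,E,H,I}.
On input 0, block {A,C,D,F,G} splits into {C,D,F} and {A,G}.
Refine {C,D,F} on symbol 2: members go to different blocks, giving {C,F} and {D}.
Refine {B,E,H,I} on symbol 0: members go to different blocks, giving {B,E,I} and {H}.
Split {B,E,I} by δ(·,1) → {B,I} and {E}.
On input 0, block {B,I} splits into {B} and {I}.
On input 1, block {A,G} splits into {A} and {G}.
Stable partition: {C,F} | {B} | {A} | {D} | {H} | {E} | {I} | {G} — 8 equivalence classes.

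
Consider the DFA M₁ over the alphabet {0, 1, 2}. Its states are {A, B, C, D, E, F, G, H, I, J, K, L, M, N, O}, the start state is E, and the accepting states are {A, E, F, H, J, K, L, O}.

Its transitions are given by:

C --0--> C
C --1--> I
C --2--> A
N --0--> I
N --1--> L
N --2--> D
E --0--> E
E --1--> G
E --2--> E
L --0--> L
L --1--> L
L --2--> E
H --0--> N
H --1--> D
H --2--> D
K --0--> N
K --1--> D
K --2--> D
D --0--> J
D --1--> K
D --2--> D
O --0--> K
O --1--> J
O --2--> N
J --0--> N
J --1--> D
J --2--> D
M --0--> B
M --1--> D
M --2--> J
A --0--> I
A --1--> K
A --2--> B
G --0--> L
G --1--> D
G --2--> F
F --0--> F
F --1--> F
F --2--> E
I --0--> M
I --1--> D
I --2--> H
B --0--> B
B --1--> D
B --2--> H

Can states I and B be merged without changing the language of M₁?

States {A,C,O} cannot be reached from the start state, so discard them.
P0 = {E,F,H,J,K,L} | {B,D,G,I,M,N}.
Refine {E,F,H,J,K,L} on symbol 0: members go to different blocks, giving {E,F,L} and {H,J,K}.
Refine {E,F,L} on symbol 1: members go to different blocks, giving {F,L} and {E}.
Split {B,D,G,I,M,N} by δ(·,0) → {B,I,M,N} and {D} and {G}.
Refine {B,I,M,N} on symbol 1: members go to different blocks, giving {B,I,M} and {N}.
No further refinement is possible. Final partition (7 blocks): {F,L} | {B,I,M} | {H,J,K} | {E} | {D} | {G} | {N}.
I and B lie in the same block of the stable partition, so they are equivalent — no string distinguishes them.

Yes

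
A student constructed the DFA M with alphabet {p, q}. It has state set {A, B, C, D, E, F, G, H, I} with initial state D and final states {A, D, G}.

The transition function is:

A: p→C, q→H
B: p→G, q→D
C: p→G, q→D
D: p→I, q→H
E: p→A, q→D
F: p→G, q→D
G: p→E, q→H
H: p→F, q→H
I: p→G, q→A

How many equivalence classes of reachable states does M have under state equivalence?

3

Reachable states from the start: {A,C,D,E,F,G,H,I}. Unreachable: {B} — drop them.
Start with accepting vs non-accepting: {A,D,G} | {C,E,F,H,I}.
Split {C,E,F,H,I} by δ(·,p) → {C,E,F,I} and {H}.
No further refinement is possible. Final partition (3 blocks): {A,D,G} | {C,E,F,I} | {H}.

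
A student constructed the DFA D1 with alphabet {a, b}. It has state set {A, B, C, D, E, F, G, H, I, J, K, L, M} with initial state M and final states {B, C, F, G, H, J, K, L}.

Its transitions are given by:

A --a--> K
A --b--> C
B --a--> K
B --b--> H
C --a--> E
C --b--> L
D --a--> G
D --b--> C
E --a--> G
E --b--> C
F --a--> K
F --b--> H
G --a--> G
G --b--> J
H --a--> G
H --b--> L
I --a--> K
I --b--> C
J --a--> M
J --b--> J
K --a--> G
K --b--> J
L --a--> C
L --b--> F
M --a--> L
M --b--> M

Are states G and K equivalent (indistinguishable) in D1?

Reachable states from the start: {C,E,F,G,H,J,K,L,M}. Unreachable: {A,B,D,I} — drop them.
P0 = {C,F,G,H,J,K,L} | {E,M}.
Refine {C,F,G,H,J,K,L} on symbol a: members go to different blocks, giving {F,G,H,K,L} and {C,J}.
On input a, block {F,G,H,K,L} splits into {F,G,H,K} and {L}.
On input b, block {F,G,H,K} splits into {G,K} and {F} and {H}.
On input a, block {E,M} splits into {E} and {M}.
On input a, block {C,J} splits into {C} and {J}.
No further refinement is possible. Final partition (8 blocks): {G,K} | {E} | {C} | {L} | {F} | {H} | {M} | {J}.
G and K lie in the same block of the stable partition, so they are equivalent — no string distinguishes them.

Yes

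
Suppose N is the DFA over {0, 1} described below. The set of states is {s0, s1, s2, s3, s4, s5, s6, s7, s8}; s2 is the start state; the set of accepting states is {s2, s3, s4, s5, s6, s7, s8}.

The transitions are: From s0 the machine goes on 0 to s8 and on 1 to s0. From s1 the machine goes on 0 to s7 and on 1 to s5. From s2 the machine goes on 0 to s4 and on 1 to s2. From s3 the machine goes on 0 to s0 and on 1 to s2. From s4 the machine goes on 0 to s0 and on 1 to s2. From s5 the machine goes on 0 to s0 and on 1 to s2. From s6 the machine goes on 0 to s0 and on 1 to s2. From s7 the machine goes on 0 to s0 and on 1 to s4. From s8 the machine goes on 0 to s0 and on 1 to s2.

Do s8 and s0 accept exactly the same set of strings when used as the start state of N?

First remove the unreachable states {s1,s3,s5,s6,s7}; 4 states remain.
Initial partition by acceptance: {s2,s4,s8} | {s0}.
On input 0, block {s2,s4,s8} splits into {s4,s8} and {s2}.
The partition is now stable with 3 blocks: {s4,s8} | {s0} | {s2}.
s8 and s0 end up in different blocks, so they are distinguishable. For instance, the string 'ε' is accepted from only s8.

No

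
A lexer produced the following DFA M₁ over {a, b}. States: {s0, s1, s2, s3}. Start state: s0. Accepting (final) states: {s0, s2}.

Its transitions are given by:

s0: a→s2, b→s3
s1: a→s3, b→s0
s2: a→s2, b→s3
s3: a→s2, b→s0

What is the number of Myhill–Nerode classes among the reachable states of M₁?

2

First remove the unreachable states {s1}; 3 states remain.
Start with accepting vs non-accepting: {s0,s2} | {s3}.
Stable partition: {s0,s2} | {s3} — 2 equivalence classes.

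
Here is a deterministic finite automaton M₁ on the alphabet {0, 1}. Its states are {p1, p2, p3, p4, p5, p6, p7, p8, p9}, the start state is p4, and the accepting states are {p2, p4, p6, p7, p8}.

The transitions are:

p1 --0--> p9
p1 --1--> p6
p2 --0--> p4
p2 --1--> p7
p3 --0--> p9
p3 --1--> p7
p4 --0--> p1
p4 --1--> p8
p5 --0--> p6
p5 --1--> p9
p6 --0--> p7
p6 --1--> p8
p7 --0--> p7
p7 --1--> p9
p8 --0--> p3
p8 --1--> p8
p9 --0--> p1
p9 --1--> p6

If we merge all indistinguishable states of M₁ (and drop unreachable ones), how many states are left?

Reachable states from the start: {p1,p3,p4,p6,p7,p8,p9}. Unreachable: {p2,p5} — drop them.
Initial partition by acceptance: {p4,p6,p7,p8} | {p1,p3,p9}.
On input 0, block {p4,p6,p7,p8} splits into {p4,p8} and {p6,p7}.
On input 1, block {p6,p7} splits into {p6} and {p7}.
Refine {p1,p3,p9} on symbol 1: members go to different blocks, giving {p1,p9} and {p3}.
On input 0, block {p4,p8} splits into {p4} and {p8}.
Stable partition: {p4} | {p1,p9} | {p6} | {p7} | {p3} | {p8} — 6 equivalence classes.

6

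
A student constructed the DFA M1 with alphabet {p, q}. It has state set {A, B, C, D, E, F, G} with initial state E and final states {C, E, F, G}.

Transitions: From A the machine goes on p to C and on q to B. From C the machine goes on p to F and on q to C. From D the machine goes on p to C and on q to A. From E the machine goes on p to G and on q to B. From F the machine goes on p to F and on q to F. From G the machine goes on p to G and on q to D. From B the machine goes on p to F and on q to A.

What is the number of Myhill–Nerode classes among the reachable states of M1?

3

P0 = {C,E,F,G} | {A,B,D}.
Refine {C,E,F,G} on symbol q: members go to different blocks, giving {C,F} and {E,G}.
The partition is now stable with 3 blocks: {C,F} | {A,B,D} | {E,G}.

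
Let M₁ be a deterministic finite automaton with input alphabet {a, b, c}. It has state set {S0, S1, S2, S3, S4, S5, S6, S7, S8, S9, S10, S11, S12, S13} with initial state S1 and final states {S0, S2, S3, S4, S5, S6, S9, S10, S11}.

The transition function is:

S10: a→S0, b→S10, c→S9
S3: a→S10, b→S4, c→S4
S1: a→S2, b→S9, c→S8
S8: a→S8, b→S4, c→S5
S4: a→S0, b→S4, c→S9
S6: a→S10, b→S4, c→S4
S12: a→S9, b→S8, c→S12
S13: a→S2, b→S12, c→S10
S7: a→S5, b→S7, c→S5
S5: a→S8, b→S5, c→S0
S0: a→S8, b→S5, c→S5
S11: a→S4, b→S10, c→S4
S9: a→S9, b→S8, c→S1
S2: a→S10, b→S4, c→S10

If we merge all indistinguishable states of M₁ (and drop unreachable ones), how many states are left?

6

Reachable states from the start: {S0,S1,S2,S4,S5,S8,S9,S10}. Unreachable: {S3,S6,S7,S11,S12,S13} — drop them.
P0 = {S0,S2,S4,S5,S9,S10} | {S1,S8}.
Split {S0,S2,S4,S5,S9,S10} by δ(·,a) → {S2,S4,S9,S10} and {S0,S5}.
On input a, block {S2,S4,S9,S10} splits into {S2,S9} and {S4,S10}.
Split {S2,S9} by δ(·,a) → {S2} and {S9}.
Refine {S1,S8} on symbol a: members go to different blocks, giving {S1} and {S8}.
Stable partition: {S2} | {S1} | {S0,S5} | {S4,S10} | {S9} | {S8} — 6 equivalence classes.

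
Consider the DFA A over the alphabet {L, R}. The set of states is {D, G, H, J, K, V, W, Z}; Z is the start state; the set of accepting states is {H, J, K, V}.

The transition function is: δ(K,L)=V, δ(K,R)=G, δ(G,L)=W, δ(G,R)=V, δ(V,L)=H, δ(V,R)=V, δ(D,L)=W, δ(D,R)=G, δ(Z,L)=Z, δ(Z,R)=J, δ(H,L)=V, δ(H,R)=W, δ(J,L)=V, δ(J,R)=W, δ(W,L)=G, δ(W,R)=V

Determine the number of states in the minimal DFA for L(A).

4

States {D,K} cannot be reached from the start state, so discard them.
Initial partition by acceptance: {H,J,V} | {G,W,Z}.
Split {H,J,V} by δ(·,R) → {H,J} and {V}.
On input R, block {G,W,Z} splits into {G,W} and {Z}.
Stable partition: {H,J} | {G,W} | {V} | {Z} — 4 equivalence classes.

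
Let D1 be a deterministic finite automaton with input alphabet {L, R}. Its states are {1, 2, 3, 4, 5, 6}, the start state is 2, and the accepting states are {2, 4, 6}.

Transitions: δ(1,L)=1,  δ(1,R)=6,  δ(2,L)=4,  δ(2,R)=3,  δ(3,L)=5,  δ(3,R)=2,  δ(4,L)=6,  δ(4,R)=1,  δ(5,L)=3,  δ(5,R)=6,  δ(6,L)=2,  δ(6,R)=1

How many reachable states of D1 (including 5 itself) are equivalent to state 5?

3

P0 = {2,4,6} | {1,3,5}.
No further refinement is possible. Final partition (2 blocks): {2,4,6} | {1,3,5}.
The equivalence class containing 5 is {1,3,5}, of size 3.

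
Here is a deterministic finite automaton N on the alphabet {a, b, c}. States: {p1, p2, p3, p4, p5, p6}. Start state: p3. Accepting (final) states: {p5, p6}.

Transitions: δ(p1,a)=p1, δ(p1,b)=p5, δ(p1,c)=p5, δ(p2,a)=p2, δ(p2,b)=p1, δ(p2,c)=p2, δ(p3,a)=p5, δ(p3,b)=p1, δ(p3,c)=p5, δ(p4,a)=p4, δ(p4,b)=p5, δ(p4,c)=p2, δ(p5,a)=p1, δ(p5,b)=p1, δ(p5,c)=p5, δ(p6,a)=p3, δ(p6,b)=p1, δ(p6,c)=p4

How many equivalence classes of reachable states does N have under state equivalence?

3

First remove the unreachable states {p2,p4,p6}; 3 states remain.
P0 = {p5} | {p1,p3}.
On input a, block {p1,p3} splits into {p1} and {p3}.
No further refinement is possible. Final partition (3 blocks): {p5} | {p1} | {p3}.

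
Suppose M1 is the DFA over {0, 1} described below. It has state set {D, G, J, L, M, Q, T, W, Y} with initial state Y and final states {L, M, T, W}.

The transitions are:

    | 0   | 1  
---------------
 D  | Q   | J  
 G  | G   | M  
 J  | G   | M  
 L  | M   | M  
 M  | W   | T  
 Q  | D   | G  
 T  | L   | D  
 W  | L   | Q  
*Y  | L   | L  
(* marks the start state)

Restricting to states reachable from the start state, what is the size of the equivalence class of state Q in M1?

2

Every state is reachable, so we keep all 9.
Start with accepting vs non-accepting: {L,M,T,W} | {D,G,J,Q,Y}.
Split {L,M,T,W} by δ(·,1) → {T,W} and {L,M}.
Split {D,G,J,Q,Y} by δ(·,0) → {D,G,J,Q} and {Y}.
Split {D,G,J,Q} by δ(·,1) → {G,J} and {D,Q}.
Split {L,M} by δ(·,0) → {L} and {M}.
Stable partition: {T,W} | {G,J} | {L} | {Y} | {D,Q} | {M} — 6 equivalence classes.
State Q belongs to the block {D,Q}, which has 2 states.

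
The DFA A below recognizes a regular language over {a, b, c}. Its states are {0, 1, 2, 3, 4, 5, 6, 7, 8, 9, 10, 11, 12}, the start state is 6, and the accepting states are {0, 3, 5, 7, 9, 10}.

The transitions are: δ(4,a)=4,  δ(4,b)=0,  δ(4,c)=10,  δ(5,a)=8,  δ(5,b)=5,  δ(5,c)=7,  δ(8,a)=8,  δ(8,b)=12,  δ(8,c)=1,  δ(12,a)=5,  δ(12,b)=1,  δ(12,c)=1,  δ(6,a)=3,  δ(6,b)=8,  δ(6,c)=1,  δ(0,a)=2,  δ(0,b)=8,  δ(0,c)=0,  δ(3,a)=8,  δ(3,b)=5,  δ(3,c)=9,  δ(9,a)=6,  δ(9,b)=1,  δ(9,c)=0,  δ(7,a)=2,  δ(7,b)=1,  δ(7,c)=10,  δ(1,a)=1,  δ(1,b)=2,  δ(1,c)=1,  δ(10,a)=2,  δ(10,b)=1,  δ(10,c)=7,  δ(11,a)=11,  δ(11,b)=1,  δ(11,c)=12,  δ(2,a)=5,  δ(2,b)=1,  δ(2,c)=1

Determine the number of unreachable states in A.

2

Starting at 6 and following transitions, the reachable set is {0, 1, 2, 3, 5, 6, 7, 8, 9, 10, 12}. That leaves 4, 11 unreachable — 2 in total.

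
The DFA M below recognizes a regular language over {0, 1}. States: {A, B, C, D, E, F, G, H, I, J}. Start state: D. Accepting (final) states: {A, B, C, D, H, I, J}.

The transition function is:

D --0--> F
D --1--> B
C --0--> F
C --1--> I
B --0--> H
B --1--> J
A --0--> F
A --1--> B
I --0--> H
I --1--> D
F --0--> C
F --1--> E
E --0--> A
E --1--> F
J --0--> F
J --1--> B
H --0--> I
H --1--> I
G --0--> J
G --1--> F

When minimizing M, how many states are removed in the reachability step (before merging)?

BFS from D reaches {A, B, C, D, E, F, H, I, J}; the 1 state(s) G are never visited.

1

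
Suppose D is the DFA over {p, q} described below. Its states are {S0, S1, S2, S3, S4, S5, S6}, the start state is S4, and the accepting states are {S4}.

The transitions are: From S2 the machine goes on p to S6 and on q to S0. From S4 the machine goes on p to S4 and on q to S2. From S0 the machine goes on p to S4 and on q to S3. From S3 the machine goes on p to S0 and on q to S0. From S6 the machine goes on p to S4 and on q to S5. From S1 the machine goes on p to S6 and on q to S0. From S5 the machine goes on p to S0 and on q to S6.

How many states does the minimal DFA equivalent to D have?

3

Reachable states from the start: {S0,S2,S3,S4,S5,S6}. Unreachable: {S1} — drop them.
Initial partition by acceptance: {S4} | {S0,S2,S3,S5,S6}.
Split {S0,S2,S3,S5,S6} by δ(·,p) → {S2,S3,S5} and {S0,S6}.
Stable partition: {S4} | {S2,S3,S5} | {S0,S6} — 3 equivalence classes.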